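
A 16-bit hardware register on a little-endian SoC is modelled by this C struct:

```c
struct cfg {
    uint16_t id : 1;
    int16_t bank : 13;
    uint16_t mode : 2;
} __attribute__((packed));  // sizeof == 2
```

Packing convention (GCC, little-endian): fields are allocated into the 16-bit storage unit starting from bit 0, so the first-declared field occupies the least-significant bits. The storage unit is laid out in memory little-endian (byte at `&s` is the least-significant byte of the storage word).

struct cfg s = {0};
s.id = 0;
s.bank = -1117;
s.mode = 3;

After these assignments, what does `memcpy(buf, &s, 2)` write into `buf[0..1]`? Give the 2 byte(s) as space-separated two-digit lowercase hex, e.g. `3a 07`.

46 f7

id (1b) val=0 bits=0x0 at bit 0: 0x0000
bank (13b) val=-1117 bits=0x1ba3 at bit 1: 0x3746
mode (2b) val=3 bits=0x3 at bit 14: 0xf746
word = 0xf746 → little-endian bytes:
  [0]=0x46  [1]=0xf7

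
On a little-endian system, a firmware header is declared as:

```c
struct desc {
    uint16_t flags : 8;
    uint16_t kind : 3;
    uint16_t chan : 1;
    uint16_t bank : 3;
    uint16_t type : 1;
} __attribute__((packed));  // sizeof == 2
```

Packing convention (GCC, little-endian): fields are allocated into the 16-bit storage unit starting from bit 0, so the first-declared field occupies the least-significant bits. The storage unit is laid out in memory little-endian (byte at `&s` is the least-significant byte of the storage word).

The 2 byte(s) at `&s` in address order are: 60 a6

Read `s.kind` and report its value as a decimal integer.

6

[0]=0x60 [1]=0xa6 (little-endian) → word 0xa660
flags [0+:8] = (word>>0) & 0xff = 96
kind [8+:3] = (word>>8) & 0x7 = 6  ←
chan [11+:1] = (word>>11) & 0x1 = 0
bank [12+:3] = (word>>12) & 0x7 = 2
type [15+:1] = (word>>15) & 0x1 = 1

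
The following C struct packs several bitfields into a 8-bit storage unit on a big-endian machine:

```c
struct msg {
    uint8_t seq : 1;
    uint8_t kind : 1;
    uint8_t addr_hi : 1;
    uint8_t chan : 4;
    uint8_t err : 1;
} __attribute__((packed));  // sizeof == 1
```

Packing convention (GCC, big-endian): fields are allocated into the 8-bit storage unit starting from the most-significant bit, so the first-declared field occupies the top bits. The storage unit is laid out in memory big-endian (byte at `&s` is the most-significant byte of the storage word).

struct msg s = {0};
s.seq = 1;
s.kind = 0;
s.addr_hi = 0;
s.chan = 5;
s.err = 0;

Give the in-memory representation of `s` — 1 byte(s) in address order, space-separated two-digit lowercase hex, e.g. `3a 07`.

8a

[7+:1] seq=1 & 0x1 = 0x1; word=0x80
[6+:1] kind=0 & 0x1 = 0x0; word=0x80
[5+:1] addr_hi=0 & 0x1 = 0x0; word=0x80
[1+:4] chan=5 & 0xf = 0x5; word=0x8a
[0+:1] err=0 & 0x1 = 0x0; word=0x8a
word = 0x8a → big-endian bytes:
  [0]=0x8a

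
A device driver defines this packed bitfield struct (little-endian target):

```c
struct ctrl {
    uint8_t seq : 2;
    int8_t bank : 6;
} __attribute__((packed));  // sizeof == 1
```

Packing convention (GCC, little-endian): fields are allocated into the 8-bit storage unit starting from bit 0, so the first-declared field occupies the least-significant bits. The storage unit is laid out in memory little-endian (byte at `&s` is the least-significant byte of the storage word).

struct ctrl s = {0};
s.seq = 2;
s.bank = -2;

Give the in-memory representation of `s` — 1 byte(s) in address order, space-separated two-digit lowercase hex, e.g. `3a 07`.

fa

[0+:2] seq=2 & 0x3 = 0x2; word=0x02
[2+:6] bank=-2 & 0x3f = 0x3e; word=0xfa
word = 0xfa → little-endian bytes:
  [0]=0xfa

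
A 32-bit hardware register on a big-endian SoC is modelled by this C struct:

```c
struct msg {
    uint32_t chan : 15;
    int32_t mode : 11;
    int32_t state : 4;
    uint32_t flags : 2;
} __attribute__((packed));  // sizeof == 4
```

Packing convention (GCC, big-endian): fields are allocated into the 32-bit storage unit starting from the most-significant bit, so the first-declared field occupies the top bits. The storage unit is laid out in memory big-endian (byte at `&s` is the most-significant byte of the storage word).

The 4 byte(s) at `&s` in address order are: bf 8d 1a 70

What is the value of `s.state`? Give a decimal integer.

-4

[0]=0xbf [1]=0x8d [2]=0x1a [3]=0x70 (big-endian) → word 0xbf8d1a70
chan [17+:15] = (word>>17) & 0x7fff = 24518
mode [6+:11] = (word>>6) & 0x7ff = 1129
state [2+:4] = (word>>2) & 0xf = 12  ←
flags [0+:2] = (word>>0) & 0x3 = 0
state signed 4b, MSB=1: 12 - 16 = -4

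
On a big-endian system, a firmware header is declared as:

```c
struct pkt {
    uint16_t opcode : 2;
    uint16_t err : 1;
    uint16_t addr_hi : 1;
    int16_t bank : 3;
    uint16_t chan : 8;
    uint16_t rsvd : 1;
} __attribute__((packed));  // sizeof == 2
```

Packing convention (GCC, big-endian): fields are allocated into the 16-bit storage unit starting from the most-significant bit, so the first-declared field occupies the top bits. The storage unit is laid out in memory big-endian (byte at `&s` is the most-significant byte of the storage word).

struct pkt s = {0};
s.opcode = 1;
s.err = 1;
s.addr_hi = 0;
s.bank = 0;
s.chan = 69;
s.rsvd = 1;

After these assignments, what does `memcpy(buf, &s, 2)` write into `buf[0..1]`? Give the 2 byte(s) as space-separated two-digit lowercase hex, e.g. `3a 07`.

[14+:2] opcode=1 & 0x3 = 0x1; word=0x4000
[13+:1] err=1 & 0x1 = 0x1; word=0x6000
[12+:1] addr_hi=0 & 0x1 = 0x0; word=0x6000
[9+:3] bank=0 & 0x7 = 0x0; word=0x6000
[1+:8] chan=69 & 0xff = 0x45; word=0x608a
[0+:1] rsvd=1 & 0x1 = 0x1; word=0x608b
word = 0x608b → big-endian bytes:
  [0]=0x60  [1]=0x8b

60 8b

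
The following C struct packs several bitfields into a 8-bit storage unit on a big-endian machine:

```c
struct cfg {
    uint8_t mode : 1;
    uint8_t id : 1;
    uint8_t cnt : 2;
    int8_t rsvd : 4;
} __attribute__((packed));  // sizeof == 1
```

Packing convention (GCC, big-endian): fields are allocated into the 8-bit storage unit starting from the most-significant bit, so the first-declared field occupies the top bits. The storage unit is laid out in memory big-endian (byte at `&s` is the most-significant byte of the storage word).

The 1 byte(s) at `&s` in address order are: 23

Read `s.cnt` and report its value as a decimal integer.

[0]=0x23 (big-endian) → word 0x23
mode [7+:1] = (word>>7) & 0x1 = 0
id [6+:1] = (word>>6) & 0x1 = 0
cnt [4+:2] = (word>>4) & 0x3 = 2  ←
rsvd [0+:4] = (word>>0) & 0xf = 3

2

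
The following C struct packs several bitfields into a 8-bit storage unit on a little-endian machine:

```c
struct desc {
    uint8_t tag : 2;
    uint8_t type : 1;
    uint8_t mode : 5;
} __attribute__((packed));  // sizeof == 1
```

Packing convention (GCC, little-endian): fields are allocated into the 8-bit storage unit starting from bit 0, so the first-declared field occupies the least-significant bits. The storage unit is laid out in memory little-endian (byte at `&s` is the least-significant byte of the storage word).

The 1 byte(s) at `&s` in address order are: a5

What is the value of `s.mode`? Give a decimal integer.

[0]=0xa5 (little-endian) → word 0xa5
tag:2 @ bit 0 → (0xa5>>0)&0x3 = 0x1
type:1 @ bit 2 → (0xa5>>2)&0x1 = 0x1
mode:5 @ bit 3 → (0xa5>>3)&0x1f = 0x14  ←

20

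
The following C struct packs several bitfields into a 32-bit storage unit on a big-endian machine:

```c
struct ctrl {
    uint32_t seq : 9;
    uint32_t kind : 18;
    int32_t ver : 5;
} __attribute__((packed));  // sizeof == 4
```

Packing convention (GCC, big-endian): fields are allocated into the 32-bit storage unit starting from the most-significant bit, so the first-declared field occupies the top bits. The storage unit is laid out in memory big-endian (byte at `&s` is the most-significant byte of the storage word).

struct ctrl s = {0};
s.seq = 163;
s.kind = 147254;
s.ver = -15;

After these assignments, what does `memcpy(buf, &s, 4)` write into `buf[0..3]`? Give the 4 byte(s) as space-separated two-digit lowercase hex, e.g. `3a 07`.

seq (9b) val=163 bits=0xa3 at bit 23: 0x51800000
kind (18b) val=147254 bits=0x23f36 at bit 5: 0x51c7e6c0
ver (5b) val=-15 bits=0x11 at bit 0: 0x51c7e6d1
word = 0x51c7e6d1 → big-endian bytes:
  [0]=0x51  [1]=0xc7  [2]=0xe6  [3]=0xd1

51 c7 e6 d1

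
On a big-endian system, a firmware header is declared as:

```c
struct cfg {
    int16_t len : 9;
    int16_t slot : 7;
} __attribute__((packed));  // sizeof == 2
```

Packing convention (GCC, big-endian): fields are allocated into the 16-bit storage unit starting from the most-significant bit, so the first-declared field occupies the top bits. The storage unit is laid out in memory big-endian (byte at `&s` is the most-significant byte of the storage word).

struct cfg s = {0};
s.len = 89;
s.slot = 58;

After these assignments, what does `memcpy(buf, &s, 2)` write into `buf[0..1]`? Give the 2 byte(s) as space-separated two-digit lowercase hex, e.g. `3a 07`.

[7+:9] len=89 & 0x1ff = 0x59; word=0x2c80
[0+:7] slot=58 & 0x7f = 0x3a; word=0x2cba
word = 0x2cba → big-endian bytes:
  [0]=0x2c  [1]=0xba

2c ba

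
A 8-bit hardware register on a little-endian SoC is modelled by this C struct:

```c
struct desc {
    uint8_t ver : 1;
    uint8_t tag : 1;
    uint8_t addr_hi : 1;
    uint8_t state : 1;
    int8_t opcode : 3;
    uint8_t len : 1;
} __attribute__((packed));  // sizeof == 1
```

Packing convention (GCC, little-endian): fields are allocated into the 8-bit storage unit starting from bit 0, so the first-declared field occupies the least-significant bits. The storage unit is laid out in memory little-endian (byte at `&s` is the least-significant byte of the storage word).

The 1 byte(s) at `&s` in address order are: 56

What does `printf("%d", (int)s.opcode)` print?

[0]=0x56 (little-endian) → word 0x56
ver [0+:1] = (word>>0) & 0x1 = 0
tag [1+:1] = (word>>1) & 0x1 = 1
addr_hi [2+:1] = (word>>2) & 0x1 = 1
state [3+:1] = (word>>3) & 0x1 = 0
opcode [4+:3] = (word>>4) & 0x7 = 5  ←
len [7+:1] = (word>>7) & 0x1 = 0
opcode signed 3b, MSB=1: 5 - 8 = -3

-3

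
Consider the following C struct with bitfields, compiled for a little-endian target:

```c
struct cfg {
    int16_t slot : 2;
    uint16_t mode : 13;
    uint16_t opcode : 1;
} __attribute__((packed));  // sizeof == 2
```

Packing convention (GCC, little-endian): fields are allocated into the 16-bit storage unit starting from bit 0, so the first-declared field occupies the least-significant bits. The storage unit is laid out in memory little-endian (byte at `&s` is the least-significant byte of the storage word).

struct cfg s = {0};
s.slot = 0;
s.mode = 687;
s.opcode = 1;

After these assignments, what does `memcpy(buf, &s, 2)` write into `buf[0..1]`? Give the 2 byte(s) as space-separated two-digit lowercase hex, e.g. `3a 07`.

[0+:2] slot=0 & 0x3 = 0x0; word=0x0000
[2+:13] mode=687 & 0x1fff = 0x2af; word=0x0abc
[15+:1] opcode=1 & 0x1 = 0x1; word=0x8abc
word = 0x8abc → little-endian bytes:
  [0]=0xbc  [1]=0x8a

bc 8a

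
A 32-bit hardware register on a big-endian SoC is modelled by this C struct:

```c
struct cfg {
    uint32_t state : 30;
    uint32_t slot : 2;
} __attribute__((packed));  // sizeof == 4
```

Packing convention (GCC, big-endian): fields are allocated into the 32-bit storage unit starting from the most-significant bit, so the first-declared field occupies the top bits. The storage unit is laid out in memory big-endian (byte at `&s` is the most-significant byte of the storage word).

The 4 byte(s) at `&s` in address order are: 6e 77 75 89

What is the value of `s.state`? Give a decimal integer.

[0]=0x6e [1]=0x77 [2]=0x75 [3]=0x89 (big-endian) → word 0x6e777589
state:30 @ bit 2 → (0x6e777589>>2)&0x3fffffff = 0x1b9ddd62  ←
slot:2 @ bit 0 → (0x6e777589>>0)&0x3 = 0x1

463330658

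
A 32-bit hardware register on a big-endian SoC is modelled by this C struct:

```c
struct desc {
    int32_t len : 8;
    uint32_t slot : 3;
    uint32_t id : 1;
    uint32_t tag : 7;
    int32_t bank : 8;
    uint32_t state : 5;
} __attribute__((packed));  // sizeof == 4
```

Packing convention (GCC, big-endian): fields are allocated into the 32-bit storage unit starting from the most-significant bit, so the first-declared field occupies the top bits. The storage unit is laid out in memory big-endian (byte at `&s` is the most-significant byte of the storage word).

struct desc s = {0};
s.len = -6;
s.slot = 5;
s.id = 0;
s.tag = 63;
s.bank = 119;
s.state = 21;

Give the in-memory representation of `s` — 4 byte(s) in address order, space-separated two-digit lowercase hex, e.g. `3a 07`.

len:8 = -6 → 0xfa << 24 → word 0xfa000000
slot:3 = 5 → 0x5 << 21 → word 0xfaa00000
id:1 = 0 → 0x0 << 20 → word 0xfaa00000
tag:7 = 63 → 0x3f << 13 → word 0xfaa7e000
bank:8 = 119 → 0x77 << 5 → word 0xfaa7eee0
state:5 = 21 → 0x15 << 0 → word 0xfaa7eef5
word = 0xfaa7eef5 → big-endian bytes:
  [0]=0xfa  [1]=0xa7  [2]=0xee  [3]=0xf5

fa a7 ee f5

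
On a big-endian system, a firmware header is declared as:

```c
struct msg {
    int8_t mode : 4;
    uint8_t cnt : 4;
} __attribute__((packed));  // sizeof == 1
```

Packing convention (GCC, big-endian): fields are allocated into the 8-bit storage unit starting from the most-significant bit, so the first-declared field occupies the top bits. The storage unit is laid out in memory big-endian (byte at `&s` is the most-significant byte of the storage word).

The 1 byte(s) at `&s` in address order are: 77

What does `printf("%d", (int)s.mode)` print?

[0]=0x77 (big-endian) → word 0x77
mode [4+:4] = (word>>4) & 0xf = 7  ←
cnt [0+:4] = (word>>0) & 0xf = 7
mode signed 4b, MSB=0: value = 7

7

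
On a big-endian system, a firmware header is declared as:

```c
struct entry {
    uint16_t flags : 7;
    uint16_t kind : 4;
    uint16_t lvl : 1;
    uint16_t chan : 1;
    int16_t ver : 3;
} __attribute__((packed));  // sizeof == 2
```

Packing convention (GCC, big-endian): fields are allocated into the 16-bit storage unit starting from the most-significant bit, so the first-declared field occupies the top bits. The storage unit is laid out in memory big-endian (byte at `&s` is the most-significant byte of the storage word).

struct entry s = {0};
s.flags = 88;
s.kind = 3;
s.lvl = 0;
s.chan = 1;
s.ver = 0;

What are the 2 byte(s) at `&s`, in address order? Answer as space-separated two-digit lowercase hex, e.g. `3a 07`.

b0 68

flags (7b) val=88 bits=0x58 at bit 9: 0xb000
kind (4b) val=3 bits=0x3 at bit 5: 0xb060
lvl (1b) val=0 bits=0x0 at bit 4: 0xb060
chan (1b) val=1 bits=0x1 at bit 3: 0xb068
ver (3b) val=0 bits=0x0 at bit 0: 0xb068
word = 0xb068 → big-endian bytes:
  [0]=0xb0  [1]=0x68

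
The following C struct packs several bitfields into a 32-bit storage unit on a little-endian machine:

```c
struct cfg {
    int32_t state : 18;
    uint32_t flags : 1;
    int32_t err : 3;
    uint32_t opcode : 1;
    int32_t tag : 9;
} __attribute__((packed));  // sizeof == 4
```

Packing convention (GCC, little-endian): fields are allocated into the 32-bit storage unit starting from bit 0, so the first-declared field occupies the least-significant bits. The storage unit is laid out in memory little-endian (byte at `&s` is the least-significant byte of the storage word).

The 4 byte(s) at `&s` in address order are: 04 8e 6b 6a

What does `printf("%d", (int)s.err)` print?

[0]=0x04 [1]=0x8e [2]=0x6b [3]=0x6a (little-endian) → word 0x6a6b8e04
state:18 @ bit 0 → (0x6a6b8e04>>0)&0x3ffff = 0x38e04
flags:1 @ bit 18 → (0x6a6b8e04>>18)&0x1 = 0x0
err:3 @ bit 19 → (0x6a6b8e04>>19)&0x7 = 0x5  ←
opcode:1 @ bit 22 → (0x6a6b8e04>>22)&0x1 = 0x1
tag:9 @ bit 23 → (0x6a6b8e04>>23)&0x1ff = 0xd4
err signed 3b, MSB=1: 5 - 8 = -3

-3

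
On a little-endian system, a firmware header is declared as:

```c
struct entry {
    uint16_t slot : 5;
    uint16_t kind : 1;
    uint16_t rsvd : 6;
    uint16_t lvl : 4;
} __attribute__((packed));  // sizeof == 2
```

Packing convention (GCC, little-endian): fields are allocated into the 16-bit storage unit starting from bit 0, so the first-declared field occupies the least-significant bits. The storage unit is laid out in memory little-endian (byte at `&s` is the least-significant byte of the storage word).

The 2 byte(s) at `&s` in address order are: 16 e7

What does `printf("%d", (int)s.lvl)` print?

[0]=0x16 [1]=0xe7 (little-endian) → word 0xe716
slot:5 @ bit 0 → (0xe716>>0)&0x1f = 0x16
kind:1 @ bit 5 → (0xe716>>5)&0x1 = 0x0
rsvd:6 @ bit 6 → (0xe716>>6)&0x3f = 0x1c
lvl:4 @ bit 12 → (0xe716>>12)&0xf = 0xe  ←

14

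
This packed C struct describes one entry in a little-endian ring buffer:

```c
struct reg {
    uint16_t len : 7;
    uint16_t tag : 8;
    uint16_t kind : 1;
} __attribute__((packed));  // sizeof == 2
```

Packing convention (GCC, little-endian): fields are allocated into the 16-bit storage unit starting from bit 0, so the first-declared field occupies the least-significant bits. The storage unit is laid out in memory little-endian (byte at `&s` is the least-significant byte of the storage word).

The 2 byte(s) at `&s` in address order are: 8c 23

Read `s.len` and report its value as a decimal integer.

[0]=0x8c [1]=0x23 (little-endian) → word 0x238c
len:7 @ bit 0 → (0x238c>>0)&0x7f = 0xc  ←
tag:8 @ bit 7 → (0x238c>>7)&0xff = 0x47
kind:1 @ bit 15 → (0x238c>>15)&0x1 = 0x0

12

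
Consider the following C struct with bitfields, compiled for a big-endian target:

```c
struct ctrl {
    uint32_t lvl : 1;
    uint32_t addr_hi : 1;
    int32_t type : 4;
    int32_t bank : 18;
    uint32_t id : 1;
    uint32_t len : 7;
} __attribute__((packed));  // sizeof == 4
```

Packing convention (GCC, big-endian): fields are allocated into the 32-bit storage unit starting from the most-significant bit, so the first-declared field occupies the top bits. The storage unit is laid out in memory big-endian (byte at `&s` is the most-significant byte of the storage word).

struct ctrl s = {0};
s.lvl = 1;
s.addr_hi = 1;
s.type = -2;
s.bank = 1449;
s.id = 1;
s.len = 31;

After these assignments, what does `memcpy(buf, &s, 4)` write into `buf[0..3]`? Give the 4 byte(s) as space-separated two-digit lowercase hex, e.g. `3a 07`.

lvl:1 = 1 → 0x1 << 31 → word 0x80000000
addr_hi:1 = 1 → 0x1 << 30 → word 0xc0000000
type:4 = -2 → 0xe << 26 → word 0xf8000000
bank:18 = 1449 → 0x5a9 << 8 → word 0xf805a900
id:1 = 1 → 0x1 << 7 → word 0xf805a980
len:7 = 31 → 0x1f << 0 → word 0xf805a99f
word = 0xf805a99f → big-endian bytes:
  [0]=0xf8  [1]=0x05  [2]=0xa9  [3]=0x9f

f8 05 a9 9f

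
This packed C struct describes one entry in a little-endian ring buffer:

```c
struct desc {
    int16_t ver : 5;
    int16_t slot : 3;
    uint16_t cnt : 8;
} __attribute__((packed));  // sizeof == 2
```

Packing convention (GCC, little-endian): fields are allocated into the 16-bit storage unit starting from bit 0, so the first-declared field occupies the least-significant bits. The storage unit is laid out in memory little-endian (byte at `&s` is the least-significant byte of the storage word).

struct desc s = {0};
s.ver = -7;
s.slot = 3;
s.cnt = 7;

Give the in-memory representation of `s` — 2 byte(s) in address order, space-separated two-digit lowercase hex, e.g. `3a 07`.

ver:5 = -7 → 0x19 << 0 → word 0x0019
slot:3 = 3 → 0x3 << 5 → word 0x0079
cnt:8 = 7 → 0x7 << 8 → word 0x0779
word = 0x0779 → little-endian bytes:
  [0]=0x79  [1]=0x07

79 07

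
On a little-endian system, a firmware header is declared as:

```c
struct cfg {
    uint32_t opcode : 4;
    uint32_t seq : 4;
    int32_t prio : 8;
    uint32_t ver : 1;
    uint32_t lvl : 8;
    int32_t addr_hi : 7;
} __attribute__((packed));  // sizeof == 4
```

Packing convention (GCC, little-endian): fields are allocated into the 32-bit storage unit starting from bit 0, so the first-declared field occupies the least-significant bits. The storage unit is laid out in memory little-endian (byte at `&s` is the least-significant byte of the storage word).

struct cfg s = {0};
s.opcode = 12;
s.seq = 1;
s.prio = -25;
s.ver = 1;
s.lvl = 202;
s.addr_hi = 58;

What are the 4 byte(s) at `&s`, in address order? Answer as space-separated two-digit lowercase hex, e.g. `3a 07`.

1c e7 95 75

[0+:4] opcode=12 & 0xf = 0xc; word=0x0000000c
[4+:4] seq=1 & 0xf = 0x1; word=0x0000001c
[8+:8] prio=-25 & 0xff = 0xe7; word=0x0000e71c
[16+:1] ver=1 & 0x1 = 0x1; word=0x0001e71c
[17+:8] lvl=202 & 0xff = 0xca; word=0x0195e71c
[25+:7] addr_hi=58 & 0x7f = 0x3a; word=0x7595e71c
word = 0x7595e71c → little-endian bytes:
  [0]=0x1c  [1]=0xe7  [2]=0x95  [3]=0x75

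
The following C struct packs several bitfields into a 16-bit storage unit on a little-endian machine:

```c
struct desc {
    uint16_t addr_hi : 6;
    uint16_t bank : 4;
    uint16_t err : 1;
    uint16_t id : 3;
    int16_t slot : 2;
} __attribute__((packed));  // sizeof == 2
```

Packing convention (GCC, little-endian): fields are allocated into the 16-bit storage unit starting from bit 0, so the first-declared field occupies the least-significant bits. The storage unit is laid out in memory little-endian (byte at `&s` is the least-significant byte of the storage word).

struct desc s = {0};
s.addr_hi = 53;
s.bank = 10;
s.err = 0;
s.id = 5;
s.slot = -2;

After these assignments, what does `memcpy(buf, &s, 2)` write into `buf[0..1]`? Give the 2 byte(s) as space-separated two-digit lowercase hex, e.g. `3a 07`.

addr_hi:6 = 53 → 0x35 << 0 → word 0x0035
bank:4 = 10 → 0xa << 6 → word 0x02b5
err:1 = 0 → 0x0 << 10 → word 0x02b5
id:3 = 5 → 0x5 << 11 → word 0x2ab5
slot:2 = -2 → 0x2 << 14 → word 0xaab5
word = 0xaab5 → little-endian bytes:
  [0]=0xb5  [1]=0xaa

b5 aa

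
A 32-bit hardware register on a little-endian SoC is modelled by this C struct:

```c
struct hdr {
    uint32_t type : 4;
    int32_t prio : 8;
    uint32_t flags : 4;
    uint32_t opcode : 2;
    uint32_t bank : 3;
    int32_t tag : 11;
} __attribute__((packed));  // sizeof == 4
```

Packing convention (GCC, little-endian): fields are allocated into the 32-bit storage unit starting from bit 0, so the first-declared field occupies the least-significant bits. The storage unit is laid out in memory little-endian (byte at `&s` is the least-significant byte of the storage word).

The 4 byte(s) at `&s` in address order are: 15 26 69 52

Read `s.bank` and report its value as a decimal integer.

2

[0]=0x15 [1]=0x26 [2]=0x69 [3]=0x52 (little-endian) → word 0x52692615
type:4 @ bit 0 → (0x52692615>>0)&0xf = 0x5
prio:8 @ bit 4 → (0x52692615>>4)&0xff = 0x61
flags:4 @ bit 12 → (0x52692615>>12)&0xf = 0x2
opcode:2 @ bit 16 → (0x52692615>>16)&0x3 = 0x1
bank:3 @ bit 18 → (0x52692615>>18)&0x7 = 0x2  ←
tag:11 @ bit 21 → (0x52692615>>21)&0x7ff = 0x293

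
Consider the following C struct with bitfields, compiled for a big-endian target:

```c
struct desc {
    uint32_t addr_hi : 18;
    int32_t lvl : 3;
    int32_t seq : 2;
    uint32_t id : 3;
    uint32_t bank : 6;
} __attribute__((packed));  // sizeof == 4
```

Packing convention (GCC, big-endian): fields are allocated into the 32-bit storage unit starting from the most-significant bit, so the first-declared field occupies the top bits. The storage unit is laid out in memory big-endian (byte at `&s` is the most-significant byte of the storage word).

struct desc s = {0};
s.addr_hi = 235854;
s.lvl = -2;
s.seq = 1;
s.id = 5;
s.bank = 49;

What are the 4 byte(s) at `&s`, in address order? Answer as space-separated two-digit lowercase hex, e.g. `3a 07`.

e6 53 b3 71

addr_hi (18b) val=235854 bits=0x3994e at bit 14: 0xe6538000
lvl (3b) val=-2 bits=0x6 at bit 11: 0xe653b000
seq (2b) val=1 bits=0x1 at bit 9: 0xe653b200
id (3b) val=5 bits=0x5 at bit 6: 0xe653b340
bank (6b) val=49 bits=0x31 at bit 0: 0xe653b371
word = 0xe653b371 → big-endian bytes:
  [0]=0xe6  [1]=0x53  [2]=0xb3  [3]=0x71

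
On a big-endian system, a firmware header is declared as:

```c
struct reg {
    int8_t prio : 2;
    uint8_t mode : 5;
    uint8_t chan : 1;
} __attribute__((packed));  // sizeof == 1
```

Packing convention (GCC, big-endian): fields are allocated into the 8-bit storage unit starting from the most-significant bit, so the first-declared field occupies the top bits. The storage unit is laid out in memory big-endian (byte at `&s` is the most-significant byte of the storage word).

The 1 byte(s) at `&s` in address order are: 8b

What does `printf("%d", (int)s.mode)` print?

5

[0]=0x8b (big-endian) → word 0x8b
prio:2 @ bit 6 → (0x8b>>6)&0x3 = 0x2
mode:5 @ bit 1 → (0x8b>>1)&0x1f = 0x5  ←
chan:1 @ bit 0 → (0x8b>>0)&0x1 = 0x1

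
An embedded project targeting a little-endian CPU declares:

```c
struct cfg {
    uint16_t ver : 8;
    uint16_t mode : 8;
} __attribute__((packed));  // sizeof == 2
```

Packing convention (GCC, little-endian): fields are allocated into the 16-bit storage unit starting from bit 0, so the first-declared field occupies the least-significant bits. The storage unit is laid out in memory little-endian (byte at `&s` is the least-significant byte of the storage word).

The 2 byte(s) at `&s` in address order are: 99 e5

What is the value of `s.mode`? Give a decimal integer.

229

[0]=0x99 [1]=0xe5 (little-endian) → word 0xe599
ver [0+:8] = (word>>0) & 0xff = 153
mode [8+:8] = (word>>8) & 0xff = 229  ←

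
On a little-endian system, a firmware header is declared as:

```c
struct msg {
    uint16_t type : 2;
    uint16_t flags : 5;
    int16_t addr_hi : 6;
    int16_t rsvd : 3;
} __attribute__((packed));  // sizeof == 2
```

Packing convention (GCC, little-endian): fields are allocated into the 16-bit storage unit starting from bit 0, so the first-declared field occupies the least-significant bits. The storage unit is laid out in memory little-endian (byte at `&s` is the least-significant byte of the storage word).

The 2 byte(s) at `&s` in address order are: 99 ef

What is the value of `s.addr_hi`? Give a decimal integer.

31

[0]=0x99 [1]=0xef (little-endian) → word 0xef99
type [0+:2] = (word>>0) & 0x3 = 1
flags [2+:5] = (word>>2) & 0x1f = 6
addr_hi [7+:6] = (word>>7) & 0x3f = 31  ←
rsvd [13+:3] = (word>>13) & 0x7 = 7
addr_hi signed 6b, MSB=0: value = 31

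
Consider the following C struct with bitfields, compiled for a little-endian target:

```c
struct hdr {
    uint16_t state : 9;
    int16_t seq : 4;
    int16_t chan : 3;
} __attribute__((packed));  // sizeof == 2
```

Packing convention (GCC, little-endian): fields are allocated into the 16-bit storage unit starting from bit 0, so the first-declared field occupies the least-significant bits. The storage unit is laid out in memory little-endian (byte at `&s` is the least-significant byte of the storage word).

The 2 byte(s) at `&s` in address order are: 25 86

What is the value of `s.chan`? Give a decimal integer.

[0]=0x25 [1]=0x86 (little-endian) → word 0x8625
state [0+:9] = (word>>0) & 0x1ff = 37
seq [9+:4] = (word>>9) & 0xf = 3
chan [13+:3] = (word>>13) & 0x7 = 4  ←
chan signed 3b, MSB=1: 4 - 8 = -4

-4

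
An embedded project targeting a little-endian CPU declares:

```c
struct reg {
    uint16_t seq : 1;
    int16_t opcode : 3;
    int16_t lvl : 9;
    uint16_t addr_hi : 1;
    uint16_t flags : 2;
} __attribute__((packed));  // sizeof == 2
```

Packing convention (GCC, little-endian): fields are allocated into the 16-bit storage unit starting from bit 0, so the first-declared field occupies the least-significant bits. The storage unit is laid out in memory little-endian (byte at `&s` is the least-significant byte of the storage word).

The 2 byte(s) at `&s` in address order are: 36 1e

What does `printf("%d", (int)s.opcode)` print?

3

[0]=0x36 [1]=0x1e (little-endian) → word 0x1e36
seq [0+:1] = (word>>0) & 0x1 = 0
opcode [1+:3] = (word>>1) & 0x7 = 3  ←
lvl [4+:9] = (word>>4) & 0x1ff = 483
addr_hi [13+:1] = (word>>13) & 0x1 = 0
flags [14+:2] = (word>>14) & 0x3 = 0
opcode signed 3b, MSB=0: value = 3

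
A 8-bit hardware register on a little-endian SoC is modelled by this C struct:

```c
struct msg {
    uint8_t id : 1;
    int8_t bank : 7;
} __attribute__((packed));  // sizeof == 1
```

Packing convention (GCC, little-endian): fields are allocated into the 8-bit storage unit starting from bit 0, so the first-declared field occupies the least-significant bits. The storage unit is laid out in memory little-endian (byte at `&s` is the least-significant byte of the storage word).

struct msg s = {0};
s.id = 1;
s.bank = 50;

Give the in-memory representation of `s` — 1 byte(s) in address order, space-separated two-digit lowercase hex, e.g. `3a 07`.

id:1 = 1 → 0x1 << 0 → word 0x01
bank:7 = 50 → 0x32 << 1 → word 0x65
word = 0x65 → little-endian bytes:
  [0]=0x65

65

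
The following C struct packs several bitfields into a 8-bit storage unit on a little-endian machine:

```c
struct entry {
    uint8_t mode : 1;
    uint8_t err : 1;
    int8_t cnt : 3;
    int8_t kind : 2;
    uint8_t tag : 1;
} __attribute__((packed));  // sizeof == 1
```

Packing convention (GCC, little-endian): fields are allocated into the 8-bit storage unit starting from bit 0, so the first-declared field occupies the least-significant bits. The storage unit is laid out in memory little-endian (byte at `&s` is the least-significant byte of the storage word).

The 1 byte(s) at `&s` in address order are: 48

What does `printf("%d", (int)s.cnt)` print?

2

[0]=0x48 (little-endian) → word 0x48
mode [0+:1] = (word>>0) & 0x1 = 0
err [1+:1] = (word>>1) & 0x1 = 0
cnt [2+:3] = (word>>2) & 0x7 = 2  ←
kind [5+:2] = (word>>5) & 0x3 = 2
tag [7+:1] = (word>>7) & 0x1 = 0
cnt signed 3b, MSB=0: value = 2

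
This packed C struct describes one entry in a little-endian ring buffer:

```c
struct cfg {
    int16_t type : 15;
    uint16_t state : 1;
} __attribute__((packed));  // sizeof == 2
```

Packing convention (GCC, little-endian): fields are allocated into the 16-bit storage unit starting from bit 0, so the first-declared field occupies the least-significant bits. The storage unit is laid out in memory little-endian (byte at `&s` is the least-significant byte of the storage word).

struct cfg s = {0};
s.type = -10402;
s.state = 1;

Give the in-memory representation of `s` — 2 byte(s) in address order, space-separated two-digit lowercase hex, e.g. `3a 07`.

type (15b) val=-10402 bits=0x575e at bit 0: 0x575e
state (1b) val=1 bits=0x1 at bit 15: 0xd75e
word = 0xd75e → little-endian bytes:
  [0]=0x5e  [1]=0xd7

5e d7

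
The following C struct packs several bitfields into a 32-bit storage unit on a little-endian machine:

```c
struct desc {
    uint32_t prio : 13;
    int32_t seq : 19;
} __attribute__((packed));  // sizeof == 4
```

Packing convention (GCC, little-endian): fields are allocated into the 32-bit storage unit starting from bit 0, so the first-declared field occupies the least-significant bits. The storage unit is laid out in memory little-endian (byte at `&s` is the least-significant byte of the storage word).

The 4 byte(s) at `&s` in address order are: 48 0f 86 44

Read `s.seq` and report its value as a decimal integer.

[0]=0x48 [1]=0x0f [2]=0x86 [3]=0x44 (little-endian) → word 0x44860f48
prio [0+:13] = (word>>0) & 0x1fff = 3912
seq [13+:19] = (word>>13) & 0x7ffff = 140336  ←
seq signed 19b, MSB=0: value = 140336

140336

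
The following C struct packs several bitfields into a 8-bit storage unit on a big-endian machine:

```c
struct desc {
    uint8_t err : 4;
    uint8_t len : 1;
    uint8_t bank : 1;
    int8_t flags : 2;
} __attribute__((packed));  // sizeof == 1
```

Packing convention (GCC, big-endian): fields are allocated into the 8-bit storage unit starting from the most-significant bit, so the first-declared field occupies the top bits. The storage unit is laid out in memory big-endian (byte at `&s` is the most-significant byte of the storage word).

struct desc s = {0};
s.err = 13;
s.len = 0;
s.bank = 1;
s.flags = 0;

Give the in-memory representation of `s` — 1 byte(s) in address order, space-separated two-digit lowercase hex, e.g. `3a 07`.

err (4b) val=13 bits=0xd at bit 4: 0xd0
len (1b) val=0 bits=0x0 at bit 3: 0xd0
bank (1b) val=1 bits=0x1 at bit 2: 0xd4
flags (2b) val=0 bits=0x0 at bit 0: 0xd4
word = 0xd4 → big-endian bytes:
  [0]=0xd4

d4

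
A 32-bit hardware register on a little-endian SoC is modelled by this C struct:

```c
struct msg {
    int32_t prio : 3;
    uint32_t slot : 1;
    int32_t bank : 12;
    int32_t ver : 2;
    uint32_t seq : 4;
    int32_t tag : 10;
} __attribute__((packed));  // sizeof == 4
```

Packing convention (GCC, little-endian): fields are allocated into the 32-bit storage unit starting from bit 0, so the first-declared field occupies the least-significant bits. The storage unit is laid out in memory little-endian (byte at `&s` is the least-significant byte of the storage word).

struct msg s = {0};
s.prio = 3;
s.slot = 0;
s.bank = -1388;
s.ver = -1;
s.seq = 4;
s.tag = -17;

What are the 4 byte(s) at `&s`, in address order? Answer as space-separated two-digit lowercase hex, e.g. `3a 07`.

43 a9 d3 fb

[0+:3] prio=3 & 0x7 = 0x3; word=0x00000003
[3+:1] slot=0 & 0x1 = 0x0; word=0x00000003
[4+:12] bank=-1388 & 0xfff = 0xa94; word=0x0000a943
[16+:2] ver=-1 & 0x3 = 0x3; word=0x0003a943
[18+:4] seq=4 & 0xf = 0x4; word=0x0013a943
[22+:10] tag=-17 & 0x3ff = 0x3ef; word=0xfbd3a943
word = 0xfbd3a943 → little-endian bytes:
  [0]=0x43  [1]=0xa9  [2]=0xd3  [3]=0xfb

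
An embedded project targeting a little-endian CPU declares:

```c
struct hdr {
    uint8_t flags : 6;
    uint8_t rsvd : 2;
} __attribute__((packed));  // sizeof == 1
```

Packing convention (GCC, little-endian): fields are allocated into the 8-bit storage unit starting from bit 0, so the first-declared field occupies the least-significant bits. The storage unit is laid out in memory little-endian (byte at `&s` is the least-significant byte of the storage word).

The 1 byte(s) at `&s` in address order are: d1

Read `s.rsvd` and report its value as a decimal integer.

[0]=0xd1 (little-endian) → word 0xd1
flags [0+:6] = (word>>0) & 0x3f = 17
rsvd [6+:2] = (word>>6) & 0x3 = 3  ←

3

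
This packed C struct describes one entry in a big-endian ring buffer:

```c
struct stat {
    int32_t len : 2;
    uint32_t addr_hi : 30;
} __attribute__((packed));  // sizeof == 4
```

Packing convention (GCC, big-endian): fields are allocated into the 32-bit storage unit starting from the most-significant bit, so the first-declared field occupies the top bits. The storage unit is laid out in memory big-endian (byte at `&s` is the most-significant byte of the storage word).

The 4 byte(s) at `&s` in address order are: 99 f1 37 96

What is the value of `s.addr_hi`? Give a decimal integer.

435238806

[0]=0x99 [1]=0xf1 [2]=0x37 [3]=0x96 (big-endian) → word 0x99f13796
len:2 @ bit 30 → (0x99f13796>>30)&0x3 = 0x2
addr_hi:30 @ bit 0 → (0x99f13796>>0)&0x3fffffff = 0x19f13796  ←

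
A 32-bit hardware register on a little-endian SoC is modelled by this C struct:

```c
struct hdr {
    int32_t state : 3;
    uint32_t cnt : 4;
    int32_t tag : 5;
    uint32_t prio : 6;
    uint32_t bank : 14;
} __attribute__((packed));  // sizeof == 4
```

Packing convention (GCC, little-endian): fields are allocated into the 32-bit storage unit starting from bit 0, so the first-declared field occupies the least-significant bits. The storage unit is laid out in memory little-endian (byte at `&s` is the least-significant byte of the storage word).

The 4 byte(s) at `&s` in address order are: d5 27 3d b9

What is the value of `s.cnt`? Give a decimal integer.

[0]=0xd5 [1]=0x27 [2]=0x3d [3]=0xb9 (little-endian) → word 0xb93d27d5
state [0+:3] = (word>>0) & 0x7 = 5
cnt [3+:4] = (word>>3) & 0xf = 10  ←
tag [7+:5] = (word>>7) & 0x1f = 15
prio [12+:6] = (word>>12) & 0x3f = 18
bank [18+:14] = (word>>18) & 0x3fff = 11855

10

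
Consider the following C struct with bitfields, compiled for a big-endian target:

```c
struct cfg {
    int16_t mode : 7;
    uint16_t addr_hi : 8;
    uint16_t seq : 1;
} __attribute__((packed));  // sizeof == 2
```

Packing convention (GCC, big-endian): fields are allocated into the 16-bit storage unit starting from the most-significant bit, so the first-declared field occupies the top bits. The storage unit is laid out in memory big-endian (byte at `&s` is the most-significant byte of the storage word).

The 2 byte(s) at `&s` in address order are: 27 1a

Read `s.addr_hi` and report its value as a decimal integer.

[0]=0x27 [1]=0x1a (big-endian) → word 0x271a
mode [9+:7] = (word>>9) & 0x7f = 19
addr_hi [1+:8] = (word>>1) & 0xff = 141  ←
seq [0+:1] = (word>>0) & 0x1 = 0

141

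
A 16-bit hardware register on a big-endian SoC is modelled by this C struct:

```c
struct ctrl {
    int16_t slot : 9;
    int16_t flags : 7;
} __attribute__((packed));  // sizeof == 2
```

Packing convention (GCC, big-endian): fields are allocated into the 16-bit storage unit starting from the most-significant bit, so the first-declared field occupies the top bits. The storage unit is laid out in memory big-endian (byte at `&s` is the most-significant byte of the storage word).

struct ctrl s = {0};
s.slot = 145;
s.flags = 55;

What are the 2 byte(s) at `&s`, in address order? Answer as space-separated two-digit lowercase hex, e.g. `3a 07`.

48 b7

slot (9b) val=145 bits=0x91 at bit 7: 0x4880
flags (7b) val=55 bits=0x37 at bit 0: 0x48b7
word = 0x48b7 → big-endian bytes:
  [0]=0x48  [1]=0xb7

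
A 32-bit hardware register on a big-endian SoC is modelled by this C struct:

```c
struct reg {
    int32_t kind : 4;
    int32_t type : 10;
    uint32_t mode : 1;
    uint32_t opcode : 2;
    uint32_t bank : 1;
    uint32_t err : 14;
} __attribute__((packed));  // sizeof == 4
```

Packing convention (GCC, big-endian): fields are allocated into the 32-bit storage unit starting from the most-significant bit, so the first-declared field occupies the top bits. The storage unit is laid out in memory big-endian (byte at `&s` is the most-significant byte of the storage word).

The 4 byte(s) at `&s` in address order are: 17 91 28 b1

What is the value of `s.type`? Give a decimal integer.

[0]=0x17 [1]=0x91 [2]=0x28 [3]=0xb1 (big-endian) → word 0x179128b1
kind:4 @ bit 28 → (0x179128b1>>28)&0xf = 0x1
type:10 @ bit 18 → (0x179128b1>>18)&0x3ff = 0x1e4  ←
mode:1 @ bit 17 → (0x179128b1>>17)&0x1 = 0x0
opcode:2 @ bit 15 → (0x179128b1>>15)&0x3 = 0x2
bank:1 @ bit 14 → (0x179128b1>>14)&0x1 = 0x0
err:14 @ bit 0 → (0x179128b1>>0)&0x3fff = 0x28b1
type signed 10b, MSB=0: value = 484

484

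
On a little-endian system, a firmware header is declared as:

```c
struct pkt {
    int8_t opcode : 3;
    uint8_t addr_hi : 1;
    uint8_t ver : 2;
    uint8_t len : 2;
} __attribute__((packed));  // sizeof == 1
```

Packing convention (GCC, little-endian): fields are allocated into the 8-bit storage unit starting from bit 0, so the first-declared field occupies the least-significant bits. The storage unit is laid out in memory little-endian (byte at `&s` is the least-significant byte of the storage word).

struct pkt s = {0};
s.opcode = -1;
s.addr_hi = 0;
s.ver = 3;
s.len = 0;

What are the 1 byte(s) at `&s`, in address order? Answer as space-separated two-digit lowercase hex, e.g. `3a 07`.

37

opcode (3b) val=-1 bits=0x7 at bit 0: 0x07
addr_hi (1b) val=0 bits=0x0 at bit 3: 0x07
ver (2b) val=3 bits=0x3 at bit 4: 0x37
len (2b) val=0 bits=0x0 at bit 6: 0x37
word = 0x37 → little-endian bytes:
  [0]=0x37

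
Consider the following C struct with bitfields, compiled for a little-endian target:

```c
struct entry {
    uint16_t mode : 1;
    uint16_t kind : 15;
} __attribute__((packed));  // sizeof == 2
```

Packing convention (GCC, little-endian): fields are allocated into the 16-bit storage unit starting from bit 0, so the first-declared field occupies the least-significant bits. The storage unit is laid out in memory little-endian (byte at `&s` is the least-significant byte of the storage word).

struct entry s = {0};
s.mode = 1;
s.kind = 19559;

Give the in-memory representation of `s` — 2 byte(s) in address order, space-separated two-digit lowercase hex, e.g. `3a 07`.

mode (1b) val=1 bits=0x1 at bit 0: 0x0001
kind (15b) val=19559 bits=0x4c67 at bit 1: 0x98cf
word = 0x98cf → little-endian bytes:
  [0]=0xcf  [1]=0x98

cf 98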